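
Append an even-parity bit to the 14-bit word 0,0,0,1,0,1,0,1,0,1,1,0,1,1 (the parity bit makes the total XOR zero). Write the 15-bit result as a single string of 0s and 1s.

000101010110111

XOR of the 14 data bits: 0⊕0⊕0⊕1⊕0⊕1⊕0⊕1⊕0⊕1⊕1⊕0⊕1⊕1 = 1
Parity bit = 1 (so all 15 bits XOR to 0).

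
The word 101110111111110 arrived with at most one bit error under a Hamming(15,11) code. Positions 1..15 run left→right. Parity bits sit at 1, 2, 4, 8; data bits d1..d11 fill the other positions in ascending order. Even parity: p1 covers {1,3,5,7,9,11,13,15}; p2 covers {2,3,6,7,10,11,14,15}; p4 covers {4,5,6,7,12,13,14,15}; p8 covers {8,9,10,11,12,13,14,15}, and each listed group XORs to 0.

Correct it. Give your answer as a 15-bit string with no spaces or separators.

101110111101110

s1 (pos 1,3,5,7,9,11,13,15): 1⊕1⊕1⊕1⊕1⊕1⊕1⊕0 = 1
s2 (pos 2,3,6,7,10,11,14,15): 0⊕1⊕0⊕1⊕1⊕1⊕1⊕0 = 1
s4 (pos 4,5,6,7,12,13,14,15): 1⊕1⊕0⊕1⊕1⊕1⊕1⊕0 = 0
s8 (pos 8,9,10,11,12,13,14,15): 1⊕1⊕1⊕1⊕1⊕1⊕1⊕0 = 1
Syndrome s8…s1 = 1011 → error at position 11.
Flip position 11: 101110111111110 → 101110111101110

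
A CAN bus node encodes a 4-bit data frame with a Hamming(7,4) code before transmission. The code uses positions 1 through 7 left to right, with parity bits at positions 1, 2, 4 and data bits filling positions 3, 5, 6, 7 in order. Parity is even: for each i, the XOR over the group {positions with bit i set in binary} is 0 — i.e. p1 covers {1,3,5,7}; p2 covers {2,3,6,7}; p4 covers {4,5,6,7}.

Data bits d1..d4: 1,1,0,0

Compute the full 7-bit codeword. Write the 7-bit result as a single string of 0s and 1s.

0111100

Place data at non-parity positions: p1 p2 1 p4 1 0 0
p1 (pos 1,3,5,7): XOR of data positions = 1⊕1⊕0 = 0
p2 (pos 2,3,6,7): XOR of data positions = 1⊕0⊕0 = 1
p4 (pos 4,5,6,7): XOR of data positions = 1⊕0⊕0 = 1
Codeword: 0111100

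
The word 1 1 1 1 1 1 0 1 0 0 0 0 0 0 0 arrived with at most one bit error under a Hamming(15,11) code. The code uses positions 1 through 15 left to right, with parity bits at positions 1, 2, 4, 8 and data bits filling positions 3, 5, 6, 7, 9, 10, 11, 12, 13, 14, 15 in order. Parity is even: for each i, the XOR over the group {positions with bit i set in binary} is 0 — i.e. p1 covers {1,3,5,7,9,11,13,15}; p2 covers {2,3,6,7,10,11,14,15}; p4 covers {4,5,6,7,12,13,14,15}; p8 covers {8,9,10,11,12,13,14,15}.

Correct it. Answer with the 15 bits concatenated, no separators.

s1 (pos 1,3,5,7,9,11,13,15): 1⊕1⊕1⊕0⊕0⊕0⊕0⊕0 = 1
s2 (pos 2,3,6,7,10,11,14,15): 1⊕1⊕1⊕0⊕0⊕0⊕0⊕0 = 1
s4 (pos 4,5,6,7,12,13,14,15): 1⊕1⊕1⊕0⊕0⊕0⊕0⊕0 = 1
s8 (pos 8,9,10,11,12,13,14,15): 1⊕0⊕0⊕0⊕0⊕0⊕0⊕0 = 1
Syndrome s8…s1 = 1111 → error at position 15.
Flip position 15: 111111010000000 → 111111010000001

111111010000001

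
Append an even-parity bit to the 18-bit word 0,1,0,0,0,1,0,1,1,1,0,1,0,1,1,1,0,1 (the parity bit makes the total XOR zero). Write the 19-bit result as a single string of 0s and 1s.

0100010111010111010

XOR of the 18 data bits: 0⊕1⊕0⊕0⊕0⊕1⊕0⊕1⊕1⊕1⊕0⊕1⊕0⊕1⊕1⊕1⊕0⊕1 = 0
Parity bit = 0 (so all 19 bits XOR to 0).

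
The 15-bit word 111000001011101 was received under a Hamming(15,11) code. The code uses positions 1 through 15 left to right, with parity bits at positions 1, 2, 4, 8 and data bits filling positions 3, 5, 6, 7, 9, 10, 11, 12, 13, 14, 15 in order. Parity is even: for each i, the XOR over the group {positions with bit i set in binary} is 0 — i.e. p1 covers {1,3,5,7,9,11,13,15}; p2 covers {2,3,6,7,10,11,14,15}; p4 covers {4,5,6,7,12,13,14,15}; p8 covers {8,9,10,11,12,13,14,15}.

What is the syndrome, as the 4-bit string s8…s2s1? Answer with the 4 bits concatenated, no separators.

s1 (pos 1,3,5,7,9,11,13,15): 1⊕1⊕0⊕0⊕1⊕1⊕1⊕1 = 0
s2 (pos 2,3,6,7,10,11,14,15): 1⊕1⊕0⊕0⊕0⊕1⊕0⊕1 = 0
s4 (pos 4,5,6,7,12,13,14,15): 0⊕0⊕0⊕0⊕1⊕1⊕0⊕1 = 1
s8 (pos 8,9,10,11,12,13,14,15): 0⊕1⊕0⊕1⊕1⊕1⊕0⊕1 = 1
Syndrome s8…s1 = 1100 → error at position 12.

1100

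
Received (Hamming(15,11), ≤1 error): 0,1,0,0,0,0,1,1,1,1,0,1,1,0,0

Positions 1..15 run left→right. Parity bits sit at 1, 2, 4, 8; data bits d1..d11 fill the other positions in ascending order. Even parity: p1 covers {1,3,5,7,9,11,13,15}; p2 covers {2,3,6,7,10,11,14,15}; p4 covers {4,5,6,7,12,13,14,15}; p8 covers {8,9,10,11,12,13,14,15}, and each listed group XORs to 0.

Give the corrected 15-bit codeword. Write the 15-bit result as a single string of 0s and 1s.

s1 (pos 1,3,5,7,9,11,13,15): 0⊕0⊕0⊕1⊕1⊕0⊕1⊕0 = 1
s2 (pos 2,3,6,7,10,11,14,15): 1⊕0⊕0⊕1⊕1⊕0⊕0⊕0 = 1
s4 (pos 4,5,6,7,12,13,14,15): 0⊕0⊕0⊕1⊕1⊕1⊕0⊕0 = 1
s8 (pos 8,9,10,11,12,13,14,15): 1⊕1⊕1⊕0⊕1⊕1⊕0⊕0 = 1
Syndrome s8…s1 = 1111 → error at position 15.
Flip position 15: 010000111101100 → 010000111101101

010000111101101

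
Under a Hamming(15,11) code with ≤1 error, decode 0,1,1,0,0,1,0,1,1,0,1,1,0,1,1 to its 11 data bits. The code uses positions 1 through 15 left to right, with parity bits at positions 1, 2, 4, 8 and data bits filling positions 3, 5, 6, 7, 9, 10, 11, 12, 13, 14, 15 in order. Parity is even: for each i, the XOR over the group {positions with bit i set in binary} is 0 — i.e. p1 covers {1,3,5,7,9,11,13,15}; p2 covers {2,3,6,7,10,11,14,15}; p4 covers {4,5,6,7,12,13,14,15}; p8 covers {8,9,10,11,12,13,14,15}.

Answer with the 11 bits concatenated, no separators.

10101011011

s1 (pos 1,3,5,7,9,11,13,15): 0⊕1⊕0⊕0⊕1⊕1⊕0⊕1 = 0
s2 (pos 2,3,6,7,10,11,14,15): 1⊕1⊕1⊕0⊕0⊕1⊕1⊕1 = 0
s4 (pos 4,5,6,7,12,13,14,15): 0⊕0⊕1⊕0⊕1⊕0⊕1⊕1 = 0
s8 (pos 8,9,10,11,12,13,14,15): 1⊕1⊕0⊕1⊕1⊕0⊕1⊕1 = 0
Syndrome s8…s1 = 0000 → no error.
Read data bits from positions 3,5,6,7,9,10,11,12,13,14,15: 10101011011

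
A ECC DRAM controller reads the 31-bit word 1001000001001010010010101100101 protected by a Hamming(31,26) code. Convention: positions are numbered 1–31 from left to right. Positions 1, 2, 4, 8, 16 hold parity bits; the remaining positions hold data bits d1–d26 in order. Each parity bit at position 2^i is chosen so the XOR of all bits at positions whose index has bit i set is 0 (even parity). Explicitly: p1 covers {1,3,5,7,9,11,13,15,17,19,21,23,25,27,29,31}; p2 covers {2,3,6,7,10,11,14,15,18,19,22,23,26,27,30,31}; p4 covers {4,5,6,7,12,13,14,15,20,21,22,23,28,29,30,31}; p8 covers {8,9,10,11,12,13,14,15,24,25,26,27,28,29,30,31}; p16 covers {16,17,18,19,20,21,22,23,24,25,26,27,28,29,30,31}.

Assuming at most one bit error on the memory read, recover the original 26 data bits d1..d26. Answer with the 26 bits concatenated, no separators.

00000100101010010101101101

s1 (pos 1,3,5,7,9,11,13,15,17,19,21,23,25,27,29,31): 1⊕0⊕0⊕0⊕0⊕0⊕1⊕1⊕0⊕0⊕1⊕1⊕1⊕0⊕1⊕1 = 0
s2 (pos 2,3,6,7,10,11,14,15,18,19,22,23,26,27,30,31): 0⊕0⊕0⊕0⊕1⊕0⊕0⊕1⊕1⊕0⊕0⊕1⊕1⊕0⊕0⊕1 = 0
s4 (pos 4,5,6,7,12,13,14,15,20,21,22,23,28,29,30,31): 1⊕0⊕0⊕0⊕0⊕1⊕0⊕1⊕0⊕1⊕0⊕1⊕0⊕1⊕0⊕1 = 1
s8 (pos 8,9,10,11,12,13,14,15,24,25,26,27,28,29,30,31): 0⊕0⊕1⊕0⊕0⊕1⊕0⊕1⊕0⊕1⊕1⊕0⊕0⊕1⊕0⊕1 = 1
s16 (pos 16,17,18,19,20,21,22,23,24,25,26,27,28,29,30,31): 0⊕0⊕1⊕0⊕0⊕1⊕0⊕1⊕0⊕1⊕1⊕0⊕0⊕1⊕0⊕1 = 1
Syndrome s16…s1 = 11100 → error at position 28.
Flip position 28: 1001000001001010010010101100101 → 1001000001001010010010101101101
Read data bits from positions 3,5,6,7,9,10,11,12,13,14,15,17,18,19,20,21,22,23,24,25,26,27,28,29,30,31: 00000100101010010101101101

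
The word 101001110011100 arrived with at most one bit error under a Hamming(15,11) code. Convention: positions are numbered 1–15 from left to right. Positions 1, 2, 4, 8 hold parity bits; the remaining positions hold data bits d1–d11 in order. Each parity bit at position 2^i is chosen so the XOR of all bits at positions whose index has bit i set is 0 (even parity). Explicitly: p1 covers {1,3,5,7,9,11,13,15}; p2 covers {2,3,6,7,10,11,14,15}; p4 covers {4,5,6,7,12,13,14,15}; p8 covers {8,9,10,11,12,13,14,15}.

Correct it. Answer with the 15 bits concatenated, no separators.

s1 (pos 1,3,5,7,9,11,13,15): 1⊕1⊕0⊕1⊕0⊕1⊕1⊕0 = 1
s2 (pos 2,3,6,7,10,11,14,15): 0⊕1⊕1⊕1⊕0⊕1⊕0⊕0 = 0
s4 (pos 4,5,6,7,12,13,14,15): 0⊕0⊕1⊕1⊕1⊕1⊕0⊕0 = 0
s8 (pos 8,9,10,11,12,13,14,15): 1⊕0⊕0⊕1⊕1⊕1⊕0⊕0 = 0
Syndrome s8…s1 = 0001 → error at position 1.
Flip position 1: 101001110011100 → 001001110011100

001001110011100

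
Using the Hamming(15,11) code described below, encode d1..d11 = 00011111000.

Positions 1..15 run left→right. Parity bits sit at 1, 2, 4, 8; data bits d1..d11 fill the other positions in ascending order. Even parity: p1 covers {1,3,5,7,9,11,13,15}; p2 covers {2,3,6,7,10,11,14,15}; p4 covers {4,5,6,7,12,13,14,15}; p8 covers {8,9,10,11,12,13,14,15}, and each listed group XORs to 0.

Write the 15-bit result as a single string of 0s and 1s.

110000101111000

Place data at non-parity positions: p1 p2 0 p4 0 0 1 p8 1 1 1 1 0 0 0
p1 (pos 1,3,5,7,9,11,13,15): XOR of data positions = 0⊕0⊕1⊕1⊕1⊕0⊕0 = 1
p2 (pos 2,3,6,7,10,11,14,15): XOR of data positions = 0⊕0⊕1⊕1⊕1⊕0⊕0 = 1
p4 (pos 4,5,6,7,12,13,14,15): XOR of data positions = 0⊕0⊕1⊕1⊕0⊕0⊕0 = 0
p8 (pos 8,9,10,11,12,13,14,15): XOR of data positions = 1⊕1⊕1⊕1⊕0⊕0⊕0 = 0
Codeword: 110000101111000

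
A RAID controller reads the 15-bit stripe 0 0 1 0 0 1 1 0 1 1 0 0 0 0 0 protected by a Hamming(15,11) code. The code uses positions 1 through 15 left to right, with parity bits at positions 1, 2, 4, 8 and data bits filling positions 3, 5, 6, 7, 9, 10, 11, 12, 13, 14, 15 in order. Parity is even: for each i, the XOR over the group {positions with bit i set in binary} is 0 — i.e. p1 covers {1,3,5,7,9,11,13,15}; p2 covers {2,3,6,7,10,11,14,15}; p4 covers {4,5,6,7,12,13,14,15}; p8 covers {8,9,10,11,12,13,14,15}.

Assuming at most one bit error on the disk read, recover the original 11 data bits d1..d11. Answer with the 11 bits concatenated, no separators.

s1 (pos 1,3,5,7,9,11,13,15): 0⊕1⊕0⊕1⊕1⊕0⊕0⊕0 = 1
s2 (pos 2,3,6,7,10,11,14,15): 0⊕1⊕1⊕1⊕1⊕0⊕0⊕0 = 0
s4 (pos 4,5,6,7,12,13,14,15): 0⊕0⊕1⊕1⊕0⊕0⊕0⊕0 = 0
s8 (pos 8,9,10,11,12,13,14,15): 0⊕1⊕1⊕0⊕0⊕0⊕0⊕0 = 0
Syndrome s8…s1 = 0001 → error at position 1.
Flip position 1: 001001101100000 → 101001101100000
Read data bits from positions 3,5,6,7,9,10,11,12,13,14,15: 10111100000

10111100000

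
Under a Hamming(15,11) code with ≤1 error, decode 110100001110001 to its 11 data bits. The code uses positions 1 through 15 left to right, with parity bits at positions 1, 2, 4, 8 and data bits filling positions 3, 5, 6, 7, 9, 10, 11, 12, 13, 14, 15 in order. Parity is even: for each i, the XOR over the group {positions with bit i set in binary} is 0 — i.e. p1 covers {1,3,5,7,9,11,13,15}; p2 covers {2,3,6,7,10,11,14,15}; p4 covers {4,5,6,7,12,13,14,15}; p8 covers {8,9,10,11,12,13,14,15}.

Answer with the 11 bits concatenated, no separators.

00001110001

s1 (pos 1,3,5,7,9,11,13,15): 1⊕0⊕0⊕0⊕1⊕1⊕0⊕1 = 0
s2 (pos 2,3,6,7,10,11,14,15): 1⊕0⊕0⊕0⊕1⊕1⊕0⊕1 = 0
s4 (pos 4,5,6,7,12,13,14,15): 1⊕0⊕0⊕0⊕0⊕0⊕0⊕1 = 0
s8 (pos 8,9,10,11,12,13,14,15): 0⊕1⊕1⊕1⊕0⊕0⊕0⊕1 = 0
Syndrome s8…s1 = 0000 → no error.
Read data bits from positions 3,5,6,7,9,10,11,12,13,14,15: 00001110001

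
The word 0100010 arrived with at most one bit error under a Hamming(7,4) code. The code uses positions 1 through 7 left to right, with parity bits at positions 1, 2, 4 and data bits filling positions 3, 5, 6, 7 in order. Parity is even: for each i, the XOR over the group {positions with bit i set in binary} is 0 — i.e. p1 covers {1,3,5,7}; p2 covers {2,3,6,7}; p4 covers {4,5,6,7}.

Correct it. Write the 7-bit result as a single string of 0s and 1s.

0101010

s1 (pos 1,3,5,7): 0⊕0⊕0⊕0 = 0
s2 (pos 2,3,6,7): 1⊕0⊕1⊕0 = 0
s4 (pos 4,5,6,7): 0⊕0⊕1⊕0 = 1
Syndrome s4…s1 = 100 → error at position 4.
Flip position 4: 0100010 → 0101010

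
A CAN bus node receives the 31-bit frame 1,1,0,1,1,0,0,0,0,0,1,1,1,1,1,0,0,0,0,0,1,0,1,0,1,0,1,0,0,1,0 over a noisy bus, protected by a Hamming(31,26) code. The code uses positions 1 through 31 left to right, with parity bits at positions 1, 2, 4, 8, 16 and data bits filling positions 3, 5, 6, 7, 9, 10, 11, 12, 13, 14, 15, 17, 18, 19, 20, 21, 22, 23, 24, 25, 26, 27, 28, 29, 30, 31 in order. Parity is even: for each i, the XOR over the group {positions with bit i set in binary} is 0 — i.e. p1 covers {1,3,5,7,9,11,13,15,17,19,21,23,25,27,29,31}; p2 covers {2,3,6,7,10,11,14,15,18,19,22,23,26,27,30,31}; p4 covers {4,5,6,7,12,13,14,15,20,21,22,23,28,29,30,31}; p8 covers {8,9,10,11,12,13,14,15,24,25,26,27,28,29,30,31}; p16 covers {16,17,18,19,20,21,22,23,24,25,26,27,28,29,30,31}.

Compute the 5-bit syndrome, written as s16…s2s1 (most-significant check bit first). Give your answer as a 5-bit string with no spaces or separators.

s1 (pos 1,3,5,7,9,11,13,15,17,19,21,23,25,27,29,31): 1⊕0⊕1⊕0⊕0⊕1⊕1⊕1⊕0⊕0⊕1⊕1⊕1⊕1⊕0⊕0 = 1
s2 (pos 2,3,6,7,10,11,14,15,18,19,22,23,26,27,30,31): 1⊕0⊕0⊕0⊕0⊕1⊕1⊕1⊕0⊕0⊕0⊕1⊕0⊕1⊕1⊕0 = 1
s4 (pos 4,5,6,7,12,13,14,15,20,21,22,23,28,29,30,31): 1⊕1⊕0⊕0⊕1⊕1⊕1⊕1⊕0⊕1⊕0⊕1⊕0⊕0⊕1⊕0 = 1
s8 (pos 8,9,10,11,12,13,14,15,24,25,26,27,28,29,30,31): 0⊕0⊕0⊕1⊕1⊕1⊕1⊕1⊕0⊕1⊕0⊕1⊕0⊕0⊕1⊕0 = 0
s16 (pos 16,17,18,19,20,21,22,23,24,25,26,27,28,29,30,31): 0⊕0⊕0⊕0⊕0⊕1⊕0⊕1⊕0⊕1⊕0⊕1⊕0⊕0⊕1⊕0 = 1
Syndrome s16…s1 = 10111 → error at position 23.

10111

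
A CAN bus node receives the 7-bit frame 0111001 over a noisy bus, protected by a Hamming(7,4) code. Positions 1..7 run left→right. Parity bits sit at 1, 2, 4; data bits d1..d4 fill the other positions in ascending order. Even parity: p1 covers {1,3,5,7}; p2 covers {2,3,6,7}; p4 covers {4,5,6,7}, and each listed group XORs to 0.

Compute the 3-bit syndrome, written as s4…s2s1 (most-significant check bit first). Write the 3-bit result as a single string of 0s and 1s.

010

s1 (pos 1,3,5,7): 0⊕1⊕0⊕1 = 0
s2 (pos 2,3,6,7): 1⊕1⊕0⊕1 = 1
s4 (pos 4,5,6,7): 1⊕0⊕0⊕1 = 0
Syndrome s4…s1 = 010 → error at position 2.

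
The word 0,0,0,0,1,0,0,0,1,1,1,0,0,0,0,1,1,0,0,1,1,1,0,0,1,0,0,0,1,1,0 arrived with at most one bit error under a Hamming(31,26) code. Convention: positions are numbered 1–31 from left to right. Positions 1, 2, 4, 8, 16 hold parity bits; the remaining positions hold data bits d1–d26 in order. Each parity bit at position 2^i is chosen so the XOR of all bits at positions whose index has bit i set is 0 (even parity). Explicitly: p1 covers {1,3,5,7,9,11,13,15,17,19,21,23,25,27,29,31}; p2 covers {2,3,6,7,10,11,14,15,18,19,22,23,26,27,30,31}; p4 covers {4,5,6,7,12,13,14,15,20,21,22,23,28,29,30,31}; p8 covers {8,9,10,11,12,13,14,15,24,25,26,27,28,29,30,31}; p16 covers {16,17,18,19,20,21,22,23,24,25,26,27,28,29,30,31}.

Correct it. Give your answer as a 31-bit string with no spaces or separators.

1000100011100001100111001000110

s1 (pos 1,3,5,7,9,11,13,15,17,19,21,23,25,27,29,31): 0⊕0⊕1⊕0⊕1⊕1⊕0⊕0⊕1⊕0⊕1⊕0⊕1⊕0⊕1⊕0 = 1
s2 (pos 2,3,6,7,10,11,14,15,18,19,22,23,26,27,30,31): 0⊕0⊕0⊕0⊕1⊕1⊕0⊕0⊕0⊕0⊕1⊕0⊕0⊕0⊕1⊕0 = 0
s4 (pos 4,5,6,7,12,13,14,15,20,21,22,23,28,29,30,31): 0⊕1⊕0⊕0⊕0⊕0⊕0⊕0⊕1⊕1⊕1⊕0⊕0⊕1⊕1⊕0 = 0
s8 (pos 8,9,10,11,12,13,14,15,24,25,26,27,28,29,30,31): 0⊕1⊕1⊕1⊕0⊕0⊕0⊕0⊕0⊕1⊕0⊕0⊕0⊕1⊕1⊕0 = 0
s16 (pos 16,17,18,19,20,21,22,23,24,25,26,27,28,29,30,31): 1⊕1⊕0⊕0⊕1⊕1⊕1⊕0⊕0⊕1⊕0⊕0⊕0⊕1⊕1⊕0 = 0
Syndrome s16…s1 = 00001 → error at position 1.
Flip position 1: 0000100011100001100111001000110 → 1000100011100001100111001000110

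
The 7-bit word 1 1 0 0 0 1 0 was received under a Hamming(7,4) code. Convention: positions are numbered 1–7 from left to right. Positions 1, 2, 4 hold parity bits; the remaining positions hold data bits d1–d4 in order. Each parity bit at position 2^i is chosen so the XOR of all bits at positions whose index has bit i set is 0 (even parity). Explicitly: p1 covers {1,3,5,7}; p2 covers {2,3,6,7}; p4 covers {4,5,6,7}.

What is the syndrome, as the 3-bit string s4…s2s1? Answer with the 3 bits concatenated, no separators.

s1 (pos 1,3,5,7): 1⊕0⊕0⊕0 = 1
s2 (pos 2,3,6,7): 1⊕0⊕1⊕0 = 0
s4 (pos 4,5,6,7): 0⊕0⊕1⊕0 = 1
Syndrome s4…s1 = 101 → error at position 5.

101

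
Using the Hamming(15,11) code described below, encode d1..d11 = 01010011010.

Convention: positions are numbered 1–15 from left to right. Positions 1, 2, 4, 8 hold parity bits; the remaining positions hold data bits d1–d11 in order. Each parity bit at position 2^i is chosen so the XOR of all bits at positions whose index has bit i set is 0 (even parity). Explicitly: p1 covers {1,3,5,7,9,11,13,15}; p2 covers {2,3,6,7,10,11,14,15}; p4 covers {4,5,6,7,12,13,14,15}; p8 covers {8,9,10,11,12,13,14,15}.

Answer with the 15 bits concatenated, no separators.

110010110011010

Place data at non-parity positions: p1 p2 0 p4 1 0 1 p8 0 0 1 1 0 1 0
p1 (pos 1,3,5,7,9,11,13,15): XOR of data positions = 0⊕1⊕1⊕0⊕1⊕0⊕0 = 1
p2 (pos 2,3,6,7,10,11,14,15): XOR of data positions = 0⊕0⊕1⊕0⊕1⊕1⊕0 = 1
p4 (pos 4,5,6,7,12,13,14,15): XOR of data positions = 1⊕0⊕1⊕1⊕0⊕1⊕0 = 0
p8 (pos 8,9,10,11,12,13,14,15): XOR of data positions = 0⊕0⊕1⊕1⊕0⊕1⊕0 = 1
Codeword: 110010110011010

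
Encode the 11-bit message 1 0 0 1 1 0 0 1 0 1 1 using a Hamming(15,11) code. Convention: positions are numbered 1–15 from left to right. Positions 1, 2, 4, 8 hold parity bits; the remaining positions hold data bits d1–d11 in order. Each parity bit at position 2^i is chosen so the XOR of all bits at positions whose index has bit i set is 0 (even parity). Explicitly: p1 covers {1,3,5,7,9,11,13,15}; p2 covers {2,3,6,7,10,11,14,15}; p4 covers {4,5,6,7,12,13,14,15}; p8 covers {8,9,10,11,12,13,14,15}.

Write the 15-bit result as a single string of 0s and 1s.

Place data at non-parity positions: p1 p2 1 p4 0 0 1 p8 1 0 0 1 0 1 1
p1 (pos 1,3,5,7,9,11,13,15): XOR of data positions = 1⊕0⊕1⊕1⊕0⊕0⊕1 = 0
p2 (pos 2,3,6,7,10,11,14,15): XOR of data positions = 1⊕0⊕1⊕0⊕0⊕1⊕1 = 0
p4 (pos 4,5,6,7,12,13,14,15): XOR of data positions = 0⊕0⊕1⊕1⊕0⊕1⊕1 = 0
p8 (pos 8,9,10,11,12,13,14,15): XOR of data positions = 1⊕0⊕0⊕1⊕0⊕1⊕1 = 0
Codeword: 001000101001011

001000101001011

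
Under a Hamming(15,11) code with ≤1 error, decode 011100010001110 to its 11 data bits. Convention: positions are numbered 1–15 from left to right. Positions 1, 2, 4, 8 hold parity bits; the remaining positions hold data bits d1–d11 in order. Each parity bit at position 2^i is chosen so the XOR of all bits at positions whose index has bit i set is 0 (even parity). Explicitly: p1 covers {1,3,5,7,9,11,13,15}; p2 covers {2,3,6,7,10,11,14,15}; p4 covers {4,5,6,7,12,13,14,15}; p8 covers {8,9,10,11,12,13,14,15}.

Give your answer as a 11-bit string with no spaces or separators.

10000001110

s1 (pos 1,3,5,7,9,11,13,15): 0⊕1⊕0⊕0⊕0⊕0⊕1⊕0 = 0
s2 (pos 2,3,6,7,10,11,14,15): 1⊕1⊕0⊕0⊕0⊕0⊕1⊕0 = 1
s4 (pos 4,5,6,7,12,13,14,15): 1⊕0⊕0⊕0⊕1⊕1⊕1⊕0 = 0
s8 (pos 8,9,10,11,12,13,14,15): 1⊕0⊕0⊕0⊕1⊕1⊕1⊕0 = 0
Syndrome s8…s1 = 0010 → error at position 2.
Flip position 2: 011100010001110 → 001100010001110
Read data bits from positions 3,5,6,7,9,10,11,12,13,14,15: 10000001110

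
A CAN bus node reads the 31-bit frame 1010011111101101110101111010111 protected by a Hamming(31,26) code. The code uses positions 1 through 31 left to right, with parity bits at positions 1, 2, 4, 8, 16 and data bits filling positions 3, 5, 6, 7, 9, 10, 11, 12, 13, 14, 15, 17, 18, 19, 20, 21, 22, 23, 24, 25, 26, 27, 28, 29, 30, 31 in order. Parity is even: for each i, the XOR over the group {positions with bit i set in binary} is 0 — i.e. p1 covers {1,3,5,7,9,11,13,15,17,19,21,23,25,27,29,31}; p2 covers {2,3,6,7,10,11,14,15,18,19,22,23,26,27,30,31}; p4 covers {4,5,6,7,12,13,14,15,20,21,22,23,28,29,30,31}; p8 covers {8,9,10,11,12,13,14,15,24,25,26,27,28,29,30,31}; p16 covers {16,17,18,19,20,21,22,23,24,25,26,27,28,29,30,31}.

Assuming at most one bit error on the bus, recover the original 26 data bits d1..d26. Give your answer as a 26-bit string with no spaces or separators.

10111110110110101111010111

s1 (pos 1,3,5,7,9,11,13,15,17,19,21,23,25,27,29,31): 1⊕1⊕0⊕1⊕1⊕1⊕1⊕0⊕1⊕0⊕0⊕1⊕1⊕1⊕1⊕1 = 0
s2 (pos 2,3,6,7,10,11,14,15,18,19,22,23,26,27,30,31): 0⊕1⊕1⊕1⊕1⊕1⊕1⊕0⊕1⊕0⊕1⊕1⊕0⊕1⊕1⊕1 = 0
s4 (pos 4,5,6,7,12,13,14,15,20,21,22,23,28,29,30,31): 0⊕0⊕1⊕1⊕0⊕1⊕1⊕0⊕1⊕0⊕1⊕1⊕0⊕1⊕1⊕1 = 0
s8 (pos 8,9,10,11,12,13,14,15,24,25,26,27,28,29,30,31): 1⊕1⊕1⊕1⊕0⊕1⊕1⊕0⊕1⊕1⊕0⊕1⊕0⊕1⊕1⊕1 = 0
s16 (pos 16,17,18,19,20,21,22,23,24,25,26,27,28,29,30,31): 1⊕1⊕1⊕0⊕1⊕0⊕1⊕1⊕1⊕1⊕0⊕1⊕0⊕1⊕1⊕1 = 0
Syndrome s16…s1 = 00000 → no error.
Read data bits from positions 3,5,6,7,9,10,11,12,13,14,15,17,18,19,20,21,22,23,24,25,26,27,28,29,30,31: 10111110110110101111010111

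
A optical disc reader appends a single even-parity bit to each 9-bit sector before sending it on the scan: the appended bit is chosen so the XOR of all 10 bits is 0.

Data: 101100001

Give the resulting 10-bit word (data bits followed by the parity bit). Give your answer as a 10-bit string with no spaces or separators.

1011000010

XOR of the 9 data bits: 1⊕0⊕1⊕1⊕0⊕0⊕0⊕0⊕1 = 0
Parity bit = 0 (so all 10 bits XOR to 0).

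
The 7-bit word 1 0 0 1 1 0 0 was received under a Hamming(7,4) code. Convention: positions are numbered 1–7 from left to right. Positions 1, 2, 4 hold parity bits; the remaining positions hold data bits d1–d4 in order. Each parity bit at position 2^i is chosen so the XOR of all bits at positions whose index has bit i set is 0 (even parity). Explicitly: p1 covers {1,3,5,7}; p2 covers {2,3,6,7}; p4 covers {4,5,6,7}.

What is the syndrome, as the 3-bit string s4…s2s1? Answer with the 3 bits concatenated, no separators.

s1 (pos 1,3,5,7): 1⊕0⊕1⊕0 = 0
s2 (pos 2,3,6,7): 0⊕0⊕0⊕0 = 0
s4 (pos 4,5,6,7): 1⊕1⊕0⊕0 = 0
Syndrome s4…s1 = 000 → no error.

000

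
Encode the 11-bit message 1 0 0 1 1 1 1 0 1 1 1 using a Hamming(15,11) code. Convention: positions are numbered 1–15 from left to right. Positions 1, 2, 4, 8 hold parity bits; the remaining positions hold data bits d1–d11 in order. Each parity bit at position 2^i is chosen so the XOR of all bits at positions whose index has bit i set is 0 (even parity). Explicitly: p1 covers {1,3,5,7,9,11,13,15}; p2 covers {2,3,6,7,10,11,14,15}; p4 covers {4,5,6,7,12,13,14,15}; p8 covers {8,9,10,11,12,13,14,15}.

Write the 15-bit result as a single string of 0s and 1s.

001000101110111

Place data at non-parity positions: p1 p2 1 p4 0 0 1 p8 1 1 1 0 1 1 1
p1 (pos 1,3,5,7,9,11,13,15): XOR of data positions = 1⊕0⊕1⊕1⊕1⊕1⊕1 = 0
p2 (pos 2,3,6,7,10,11,14,15): XOR of data positions = 1⊕0⊕1⊕1⊕1⊕1⊕1 = 0
p4 (pos 4,5,6,7,12,13,14,15): XOR of data positions = 0⊕0⊕1⊕0⊕1⊕1⊕1 = 0
p8 (pos 8,9,10,11,12,13,14,15): XOR of data positions = 1⊕1⊕1⊕0⊕1⊕1⊕1 = 0
Codeword: 001000101110111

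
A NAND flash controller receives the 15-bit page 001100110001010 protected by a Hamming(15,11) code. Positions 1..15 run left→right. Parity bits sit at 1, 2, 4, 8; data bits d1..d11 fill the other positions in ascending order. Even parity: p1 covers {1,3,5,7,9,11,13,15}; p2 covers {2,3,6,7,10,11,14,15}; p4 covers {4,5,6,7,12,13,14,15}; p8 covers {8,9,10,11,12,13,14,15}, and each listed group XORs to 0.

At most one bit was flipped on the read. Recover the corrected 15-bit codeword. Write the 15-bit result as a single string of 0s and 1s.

s1 (pos 1,3,5,7,9,11,13,15): 0⊕1⊕0⊕1⊕0⊕0⊕0⊕0 = 0
s2 (pos 2,3,6,7,10,11,14,15): 0⊕1⊕0⊕1⊕0⊕0⊕1⊕0 = 1
s4 (pos 4,5,6,7,12,13,14,15): 1⊕0⊕0⊕1⊕1⊕0⊕1⊕0 = 0
s8 (pos 8,9,10,11,12,13,14,15): 1⊕0⊕0⊕0⊕1⊕0⊕1⊕0 = 1
Syndrome s8…s1 = 1010 → error at position 10.
Flip position 10: 001100110001010 → 001100110101010

001100110101010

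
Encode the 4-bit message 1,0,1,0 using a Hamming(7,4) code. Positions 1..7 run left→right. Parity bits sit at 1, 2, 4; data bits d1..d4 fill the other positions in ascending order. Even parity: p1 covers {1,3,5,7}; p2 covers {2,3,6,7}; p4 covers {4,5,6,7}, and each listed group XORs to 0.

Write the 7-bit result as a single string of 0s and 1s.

1011010

Place data at non-parity positions: p1 p2 1 p4 0 1 0
p1 (pos 1,3,5,7): XOR of data positions = 1⊕0⊕0 = 1
p2 (pos 2,3,6,7): XOR of data positions = 1⊕1⊕0 = 0
p4 (pos 4,5,6,7): XOR of data positions = 0⊕1⊕0 = 1
Codeword: 1011010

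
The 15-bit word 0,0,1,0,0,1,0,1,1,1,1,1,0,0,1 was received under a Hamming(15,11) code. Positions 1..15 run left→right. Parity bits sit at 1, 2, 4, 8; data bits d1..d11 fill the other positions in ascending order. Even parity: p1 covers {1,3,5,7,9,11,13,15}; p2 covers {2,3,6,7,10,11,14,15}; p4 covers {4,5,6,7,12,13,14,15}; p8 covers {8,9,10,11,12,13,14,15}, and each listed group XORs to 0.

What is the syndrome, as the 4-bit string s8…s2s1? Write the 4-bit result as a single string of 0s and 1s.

s1 (pos 1,3,5,7,9,11,13,15): 0⊕1⊕0⊕0⊕1⊕1⊕0⊕1 = 0
s2 (pos 2,3,6,7,10,11,14,15): 0⊕1⊕1⊕0⊕1⊕1⊕0⊕1 = 1
s4 (pos 4,5,6,7,12,13,14,15): 0⊕0⊕1⊕0⊕1⊕0⊕0⊕1 = 1
s8 (pos 8,9,10,11,12,13,14,15): 1⊕1⊕1⊕1⊕1⊕0⊕0⊕1 = 0
Syndrome s8…s1 = 0110 → error at position 6.

0110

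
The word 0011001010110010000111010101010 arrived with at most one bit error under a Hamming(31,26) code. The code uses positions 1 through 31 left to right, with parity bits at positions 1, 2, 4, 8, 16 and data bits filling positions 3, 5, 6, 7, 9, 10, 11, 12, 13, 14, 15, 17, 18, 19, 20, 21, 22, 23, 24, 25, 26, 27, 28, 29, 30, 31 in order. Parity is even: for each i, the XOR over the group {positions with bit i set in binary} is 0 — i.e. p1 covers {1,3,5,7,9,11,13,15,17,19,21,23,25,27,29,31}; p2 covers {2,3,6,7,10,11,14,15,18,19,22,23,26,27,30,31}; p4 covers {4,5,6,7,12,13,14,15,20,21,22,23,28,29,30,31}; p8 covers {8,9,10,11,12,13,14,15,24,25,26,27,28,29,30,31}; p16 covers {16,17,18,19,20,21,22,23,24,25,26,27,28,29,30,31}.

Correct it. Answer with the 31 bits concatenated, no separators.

0011001010110010000110010101010

s1 (pos 1,3,5,7,9,11,13,15,17,19,21,23,25,27,29,31): 0⊕1⊕0⊕1⊕1⊕1⊕0⊕1⊕0⊕0⊕1⊕0⊕0⊕0⊕0⊕0 = 0
s2 (pos 2,3,6,7,10,11,14,15,18,19,22,23,26,27,30,31): 0⊕1⊕0⊕1⊕0⊕1⊕0⊕1⊕0⊕0⊕1⊕0⊕1⊕0⊕1⊕0 = 1
s4 (pos 4,5,6,7,12,13,14,15,20,21,22,23,28,29,30,31): 1⊕0⊕0⊕1⊕1⊕0⊕0⊕1⊕1⊕1⊕1⊕0⊕1⊕0⊕1⊕0 = 1
s8 (pos 8,9,10,11,12,13,14,15,24,25,26,27,28,29,30,31): 0⊕1⊕0⊕1⊕1⊕0⊕0⊕1⊕1⊕0⊕1⊕0⊕1⊕0⊕1⊕0 = 0
s16 (pos 16,17,18,19,20,21,22,23,24,25,26,27,28,29,30,31): 0⊕0⊕0⊕0⊕1⊕1⊕1⊕0⊕1⊕0⊕1⊕0⊕1⊕0⊕1⊕0 = 1
Syndrome s16…s1 = 10110 → error at position 22.
Flip position 22: 0011001010110010000111010101010 → 0011001010110010000110010101010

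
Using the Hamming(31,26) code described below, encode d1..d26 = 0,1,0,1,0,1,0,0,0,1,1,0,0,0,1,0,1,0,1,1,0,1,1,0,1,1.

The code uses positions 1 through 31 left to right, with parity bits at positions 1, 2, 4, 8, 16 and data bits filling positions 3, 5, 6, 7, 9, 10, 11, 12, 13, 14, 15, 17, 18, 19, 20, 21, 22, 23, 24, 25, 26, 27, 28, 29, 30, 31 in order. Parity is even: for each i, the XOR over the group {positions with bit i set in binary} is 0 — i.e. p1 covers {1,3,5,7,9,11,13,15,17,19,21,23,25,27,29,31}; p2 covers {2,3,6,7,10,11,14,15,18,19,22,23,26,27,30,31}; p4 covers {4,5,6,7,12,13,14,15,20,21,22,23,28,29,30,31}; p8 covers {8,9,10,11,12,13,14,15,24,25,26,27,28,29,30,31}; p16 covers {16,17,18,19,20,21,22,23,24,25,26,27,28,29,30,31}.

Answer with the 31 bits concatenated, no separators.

0001101101000110000101011011011

Place data at non-parity positions: p1 p2 0 p4 1 0 1 p8 0 1 0 0 0 1 1 p16 0 0 0 1 0 1 0 1 1 0 1 1 0 1 1
p1 (pos 1,3,5,7,9,11,13,15,17,19,21,23,25,27,29,31): XOR of data positions = 0⊕1⊕1⊕0⊕0⊕0⊕1⊕0⊕0⊕0⊕0⊕1⊕1⊕0⊕1 = 0
p2 (pos 2,3,6,7,10,11,14,15,18,19,22,23,26,27,30,31): XOR of data positions = 0⊕0⊕1⊕1⊕0⊕1⊕1⊕0⊕0⊕1⊕0⊕0⊕1⊕1⊕1 = 0
p4 (pos 4,5,6,7,12,13,14,15,20,21,22,23,28,29,30,31): XOR of data positions = 1⊕0⊕1⊕0⊕0⊕1⊕1⊕1⊕0⊕1⊕0⊕1⊕0⊕1⊕1 = 1
p8 (pos 8,9,10,11,12,13,14,15,24,25,26,27,28,29,30,31): XOR of data positions = 0⊕1⊕0⊕0⊕0⊕1⊕1⊕1⊕1⊕0⊕1⊕1⊕0⊕1⊕1 = 1
p16 (pos 16,17,18,19,20,21,22,23,24,25,26,27,28,29,30,31): XOR of data positions = 0⊕0⊕0⊕1⊕0⊕1⊕0⊕1⊕1⊕0⊕1⊕1⊕0⊕1⊕1 = 0
Codeword: 0001101101000110000101011011011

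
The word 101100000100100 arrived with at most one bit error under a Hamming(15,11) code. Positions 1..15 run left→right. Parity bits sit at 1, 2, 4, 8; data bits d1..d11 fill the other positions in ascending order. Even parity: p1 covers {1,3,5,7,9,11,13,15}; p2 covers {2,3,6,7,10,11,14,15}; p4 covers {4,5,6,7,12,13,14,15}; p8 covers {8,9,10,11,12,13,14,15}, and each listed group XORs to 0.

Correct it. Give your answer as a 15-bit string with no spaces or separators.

001100000100100

s1 (pos 1,3,5,7,9,11,13,15): 1⊕1⊕0⊕0⊕0⊕0⊕1⊕0 = 1
s2 (pos 2,3,6,7,10,11,14,15): 0⊕1⊕0⊕0⊕1⊕0⊕0⊕0 = 0
s4 (pos 4,5,6,7,12,13,14,15): 1⊕0⊕0⊕0⊕0⊕1⊕0⊕0 = 0
s8 (pos 8,9,10,11,12,13,14,15): 0⊕0⊕1⊕0⊕0⊕1⊕0⊕0 = 0
Syndrome s8…s1 = 0001 → error at position 1.
Flip position 1: 101100000100100 → 001100000100100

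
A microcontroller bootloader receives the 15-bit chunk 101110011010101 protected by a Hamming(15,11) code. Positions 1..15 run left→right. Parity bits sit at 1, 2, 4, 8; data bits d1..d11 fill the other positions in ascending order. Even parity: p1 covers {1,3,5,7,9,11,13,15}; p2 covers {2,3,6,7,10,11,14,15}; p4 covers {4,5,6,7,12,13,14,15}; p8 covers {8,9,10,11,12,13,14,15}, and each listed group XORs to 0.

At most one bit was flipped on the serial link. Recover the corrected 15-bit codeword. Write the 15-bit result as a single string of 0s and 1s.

s1 (pos 1,3,5,7,9,11,13,15): 1⊕1⊕1⊕0⊕1⊕1⊕1⊕1 = 1
s2 (pos 2,3,6,7,10,11,14,15): 0⊕1⊕0⊕0⊕0⊕1⊕0⊕1 = 1
s4 (pos 4,5,6,7,12,13,14,15): 1⊕1⊕0⊕0⊕0⊕1⊕0⊕1 = 0
s8 (pos 8,9,10,11,12,13,14,15): 1⊕1⊕0⊕1⊕0⊕1⊕0⊕1 = 1
Syndrome s8…s1 = 1011 → error at position 11.
Flip position 11: 101110011010101 → 101110011000101

101110011000101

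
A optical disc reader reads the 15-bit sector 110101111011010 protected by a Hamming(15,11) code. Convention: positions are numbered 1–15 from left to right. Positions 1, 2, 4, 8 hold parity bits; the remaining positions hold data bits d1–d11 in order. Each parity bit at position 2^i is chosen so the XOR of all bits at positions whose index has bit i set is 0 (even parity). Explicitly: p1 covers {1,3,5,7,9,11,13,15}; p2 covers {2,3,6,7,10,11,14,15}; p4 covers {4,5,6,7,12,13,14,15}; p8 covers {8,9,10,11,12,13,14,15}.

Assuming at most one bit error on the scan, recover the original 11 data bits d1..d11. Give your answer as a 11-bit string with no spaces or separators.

00111011000

s1 (pos 1,3,5,7,9,11,13,15): 1⊕0⊕0⊕1⊕1⊕1⊕0⊕0 = 0
s2 (pos 2,3,6,7,10,11,14,15): 1⊕0⊕1⊕1⊕0⊕1⊕1⊕0 = 1
s4 (pos 4,5,6,7,12,13,14,15): 1⊕0⊕1⊕1⊕1⊕0⊕1⊕0 = 1
s8 (pos 8,9,10,11,12,13,14,15): 1⊕1⊕0⊕1⊕1⊕0⊕1⊕0 = 1
Syndrome s8…s1 = 1110 → error at position 14.
Flip position 14: 110101111011010 → 110101111011000
Read data bits from positions 3,5,6,7,9,10,11,12,13,14,15: 00111011000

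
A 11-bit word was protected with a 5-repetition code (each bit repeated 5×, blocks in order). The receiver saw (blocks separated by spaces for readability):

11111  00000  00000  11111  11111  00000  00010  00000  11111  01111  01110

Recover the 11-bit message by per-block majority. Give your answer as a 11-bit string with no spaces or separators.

10011000111

Block 1 (11111): 5 ones → 1
Block 2 (00000): 0 ones → 0
Block 3 (00000): 0 ones → 0
Block 4 (11111): 5 ones → 1
Block 5 (11111): 5 ones → 1
Block 6 (00000): 0 ones → 0
Block 7 (00010): 1 one → 0
Block 8 (00000): 0 ones → 0
Block 9 (11111): 5 ones → 1
Block 10 (01111): 4 ones → 1
Block 11 (01110): 3 ones → 1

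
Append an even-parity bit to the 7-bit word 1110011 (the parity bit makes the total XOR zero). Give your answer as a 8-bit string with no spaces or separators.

XOR of the 7 data bits: 1⊕1⊕1⊕0⊕0⊕1⊕1 = 1
Parity bit = 1 (so all 8 bits XOR to 0).

11100111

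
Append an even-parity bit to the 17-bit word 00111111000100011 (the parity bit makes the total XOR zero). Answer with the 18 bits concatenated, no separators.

XOR of the 17 data bits: 0⊕0⊕1⊕1⊕1⊕1⊕1⊕1⊕0⊕0⊕0⊕1⊕0⊕0⊕0⊕1⊕1 = 1
Parity bit = 1 (so all 18 bits XOR to 0).

001111110001000111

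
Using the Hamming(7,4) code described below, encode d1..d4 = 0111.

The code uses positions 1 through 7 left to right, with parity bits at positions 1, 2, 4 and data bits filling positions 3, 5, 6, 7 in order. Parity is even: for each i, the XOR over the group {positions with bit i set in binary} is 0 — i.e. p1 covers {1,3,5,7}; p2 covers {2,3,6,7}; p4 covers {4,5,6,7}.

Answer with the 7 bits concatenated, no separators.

0001111

Place data at non-parity positions: p1 p2 0 p4 1 1 1
p1 (pos 1,3,5,7): XOR of data positions = 0⊕1⊕1 = 0
p2 (pos 2,3,6,7): XOR of data positions = 0⊕1⊕1 = 0
p4 (pos 4,5,6,7): XOR of data positions = 1⊕1⊕1 = 1
Codeword: 0001111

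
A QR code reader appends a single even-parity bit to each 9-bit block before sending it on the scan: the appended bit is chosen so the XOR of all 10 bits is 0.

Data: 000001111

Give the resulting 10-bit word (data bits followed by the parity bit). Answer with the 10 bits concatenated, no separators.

XOR of the 9 data bits: 0⊕0⊕0⊕0⊕0⊕1⊕1⊕1⊕1 = 0
Parity bit = 0 (so all 10 bits XOR to 0).

0000011110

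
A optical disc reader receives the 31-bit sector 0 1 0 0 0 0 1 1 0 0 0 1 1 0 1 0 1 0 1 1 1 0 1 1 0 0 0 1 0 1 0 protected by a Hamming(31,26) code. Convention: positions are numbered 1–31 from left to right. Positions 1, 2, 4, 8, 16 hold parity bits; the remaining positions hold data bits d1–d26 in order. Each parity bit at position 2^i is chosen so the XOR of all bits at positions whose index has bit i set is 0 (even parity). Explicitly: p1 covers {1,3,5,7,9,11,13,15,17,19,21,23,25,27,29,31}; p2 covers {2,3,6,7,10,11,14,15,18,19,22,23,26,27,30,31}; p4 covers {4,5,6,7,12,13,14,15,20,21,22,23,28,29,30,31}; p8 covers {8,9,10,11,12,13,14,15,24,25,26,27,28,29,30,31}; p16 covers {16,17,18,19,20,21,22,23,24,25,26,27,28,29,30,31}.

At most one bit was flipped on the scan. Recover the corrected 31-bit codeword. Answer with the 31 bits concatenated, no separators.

0100001100010010101110110001010

s1 (pos 1,3,5,7,9,11,13,15,17,19,21,23,25,27,29,31): 0⊕0⊕0⊕1⊕0⊕0⊕1⊕1⊕1⊕1⊕1⊕1⊕0⊕0⊕0⊕0 = 1
s2 (pos 2,3,6,7,10,11,14,15,18,19,22,23,26,27,30,31): 1⊕0⊕0⊕1⊕0⊕0⊕0⊕1⊕0⊕1⊕0⊕1⊕0⊕0⊕1⊕0 = 0
s4 (pos 4,5,6,7,12,13,14,15,20,21,22,23,28,29,30,31): 0⊕0⊕0⊕1⊕1⊕1⊕0⊕1⊕1⊕1⊕0⊕1⊕1⊕0⊕1⊕0 = 1
s8 (pos 8,9,10,11,12,13,14,15,24,25,26,27,28,29,30,31): 1⊕0⊕0⊕0⊕1⊕1⊕0⊕1⊕1⊕0⊕0⊕0⊕1⊕0⊕1⊕0 = 1
s16 (pos 16,17,18,19,20,21,22,23,24,25,26,27,28,29,30,31): 0⊕1⊕0⊕1⊕1⊕1⊕0⊕1⊕1⊕0⊕0⊕0⊕1⊕0⊕1⊕0 = 0
Syndrome s16…s1 = 01101 → error at position 13.
Flip position 13: 0100001100011010101110110001010 → 0100001100010010101110110001010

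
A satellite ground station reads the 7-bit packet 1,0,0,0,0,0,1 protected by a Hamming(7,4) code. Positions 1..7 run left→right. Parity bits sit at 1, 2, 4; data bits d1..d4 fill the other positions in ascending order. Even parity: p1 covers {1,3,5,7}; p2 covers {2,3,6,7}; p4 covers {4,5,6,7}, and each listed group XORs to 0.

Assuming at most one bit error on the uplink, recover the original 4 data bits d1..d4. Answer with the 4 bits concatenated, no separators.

0011

s1 (pos 1,3,5,7): 1⊕0⊕0⊕1 = 0
s2 (pos 2,3,6,7): 0⊕0⊕0⊕1 = 1
s4 (pos 4,5,6,7): 0⊕0⊕0⊕1 = 1
Syndrome s4…s1 = 110 → error at position 6.
Flip position 6: 1000001 → 1000011
Read data bits from positions 3,5,6,7: 0011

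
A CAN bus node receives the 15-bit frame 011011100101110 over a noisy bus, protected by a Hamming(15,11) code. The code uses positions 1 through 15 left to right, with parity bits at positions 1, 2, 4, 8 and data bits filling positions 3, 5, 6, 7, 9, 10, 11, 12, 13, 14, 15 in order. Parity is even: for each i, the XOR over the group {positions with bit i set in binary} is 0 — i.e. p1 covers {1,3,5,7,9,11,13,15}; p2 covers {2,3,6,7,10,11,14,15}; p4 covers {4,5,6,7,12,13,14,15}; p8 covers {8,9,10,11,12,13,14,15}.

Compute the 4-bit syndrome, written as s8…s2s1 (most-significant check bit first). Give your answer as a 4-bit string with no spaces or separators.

0000

s1 (pos 1,3,5,7,9,11,13,15): 0⊕1⊕1⊕1⊕0⊕0⊕1⊕0 = 0
s2 (pos 2,3,6,7,10,11,14,15): 1⊕1⊕1⊕1⊕1⊕0⊕1⊕0 = 0
s4 (pos 4,5,6,7,12,13,14,15): 0⊕1⊕1⊕1⊕1⊕1⊕1⊕0 = 0
s8 (pos 8,9,10,11,12,13,14,15): 0⊕0⊕1⊕0⊕1⊕1⊕1⊕0 = 0
Syndrome s8…s1 = 0000 → no error.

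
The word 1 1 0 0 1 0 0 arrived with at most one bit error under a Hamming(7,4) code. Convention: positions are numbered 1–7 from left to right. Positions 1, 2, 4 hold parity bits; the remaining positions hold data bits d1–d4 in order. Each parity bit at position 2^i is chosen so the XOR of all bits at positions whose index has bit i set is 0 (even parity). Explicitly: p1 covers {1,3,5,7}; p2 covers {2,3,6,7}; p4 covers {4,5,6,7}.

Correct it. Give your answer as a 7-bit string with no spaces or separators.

s1 (pos 1,3,5,7): 1⊕0⊕1⊕0 = 0
s2 (pos 2,3,6,7): 1⊕0⊕0⊕0 = 1
s4 (pos 4,5,6,7): 0⊕1⊕0⊕0 = 1
Syndrome s4…s1 = 110 → error at position 6.
Flip position 6: 1100100 → 1100110

1100110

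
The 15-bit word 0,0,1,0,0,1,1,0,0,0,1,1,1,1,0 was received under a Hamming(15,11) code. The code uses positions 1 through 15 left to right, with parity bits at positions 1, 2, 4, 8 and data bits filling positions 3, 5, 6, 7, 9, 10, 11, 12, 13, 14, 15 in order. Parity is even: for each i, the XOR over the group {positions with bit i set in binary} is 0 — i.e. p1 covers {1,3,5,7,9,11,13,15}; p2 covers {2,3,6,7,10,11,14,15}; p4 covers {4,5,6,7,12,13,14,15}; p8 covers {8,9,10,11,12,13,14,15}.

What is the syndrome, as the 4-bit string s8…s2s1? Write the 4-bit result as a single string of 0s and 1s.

s1 (pos 1,3,5,7,9,11,13,15): 0⊕1⊕0⊕1⊕0⊕1⊕1⊕0 = 0
s2 (pos 2,3,6,7,10,11,14,15): 0⊕1⊕1⊕1⊕0⊕1⊕1⊕0 = 1
s4 (pos 4,5,6,7,12,13,14,15): 0⊕0⊕1⊕1⊕1⊕1⊕1⊕0 = 1
s8 (pos 8,9,10,11,12,13,14,15): 0⊕0⊕0⊕1⊕1⊕1⊕1⊕0 = 0
Syndrome s8…s1 = 0110 → error at position 6.

0110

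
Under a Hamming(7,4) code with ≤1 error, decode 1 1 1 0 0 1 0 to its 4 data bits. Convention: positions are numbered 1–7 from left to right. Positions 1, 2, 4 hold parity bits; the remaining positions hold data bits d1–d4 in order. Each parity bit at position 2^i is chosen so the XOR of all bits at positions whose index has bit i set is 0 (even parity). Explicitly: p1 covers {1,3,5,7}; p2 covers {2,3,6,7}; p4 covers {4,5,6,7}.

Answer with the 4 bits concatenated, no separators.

s1 (pos 1,3,5,7): 1⊕1⊕0⊕0 = 0
s2 (pos 2,3,6,7): 1⊕1⊕1⊕0 = 1
s4 (pos 4,5,6,7): 0⊕0⊕1⊕0 = 1
Syndrome s4…s1 = 110 → error at position 6.
Flip position 6: 1110010 → 1110000
Read data bits from positions 3,5,6,7: 1000

1000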